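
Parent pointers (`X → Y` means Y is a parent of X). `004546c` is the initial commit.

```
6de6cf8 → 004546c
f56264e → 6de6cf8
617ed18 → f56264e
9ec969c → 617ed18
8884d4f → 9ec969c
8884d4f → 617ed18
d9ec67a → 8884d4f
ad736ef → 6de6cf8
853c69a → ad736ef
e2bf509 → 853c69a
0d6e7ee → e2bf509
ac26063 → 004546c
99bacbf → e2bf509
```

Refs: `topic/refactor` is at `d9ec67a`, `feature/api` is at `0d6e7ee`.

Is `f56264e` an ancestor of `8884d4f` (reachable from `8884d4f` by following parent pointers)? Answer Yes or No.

Yes

Ancestors of 8884d4f (commits reachable by following parents): {004546c, 617ed18, 6de6cf8, 8884d4f, 9ec969c, f56264e}.
f56264e is in that set, so it is an ancestor of 8884d4f.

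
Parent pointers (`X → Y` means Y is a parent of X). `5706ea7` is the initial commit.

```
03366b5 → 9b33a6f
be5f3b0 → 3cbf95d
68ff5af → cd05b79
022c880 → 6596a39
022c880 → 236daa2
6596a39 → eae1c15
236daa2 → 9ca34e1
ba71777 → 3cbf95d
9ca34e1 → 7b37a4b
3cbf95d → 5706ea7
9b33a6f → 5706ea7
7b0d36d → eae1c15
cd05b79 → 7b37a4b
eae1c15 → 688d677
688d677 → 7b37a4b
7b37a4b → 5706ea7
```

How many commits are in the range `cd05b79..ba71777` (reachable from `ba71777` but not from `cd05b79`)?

2

Reachable from ba71777: {3cbf95d, 5706ea7, ba71777}.
Reachable from cd05b79: {5706ea7, 7b37a4b, cd05b79}.
In ba71777's history but not cd05b79's: {3cbf95d, ba71777} — 2 commits.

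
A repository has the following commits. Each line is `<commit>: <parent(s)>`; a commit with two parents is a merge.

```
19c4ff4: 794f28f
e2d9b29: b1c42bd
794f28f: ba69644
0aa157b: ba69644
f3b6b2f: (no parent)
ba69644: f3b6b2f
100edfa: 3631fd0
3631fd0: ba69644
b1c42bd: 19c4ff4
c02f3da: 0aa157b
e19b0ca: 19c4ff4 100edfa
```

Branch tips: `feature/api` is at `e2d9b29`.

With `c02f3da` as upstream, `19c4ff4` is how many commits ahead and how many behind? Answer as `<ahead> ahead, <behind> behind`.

2 ahead, 2 behind

Reachable from 19c4ff4: {19c4ff4, 794f28f, ba69644, f3b6b2f}.
Reachable from c02f3da: {0aa157b, ba69644, c02f3da, f3b6b2f}.
Only in 19c4ff4's history (ahead): {19c4ff4, 794f28f} — 2.
Only in c02f3da's history (behind): {0aa157b, c02f3da} — 2.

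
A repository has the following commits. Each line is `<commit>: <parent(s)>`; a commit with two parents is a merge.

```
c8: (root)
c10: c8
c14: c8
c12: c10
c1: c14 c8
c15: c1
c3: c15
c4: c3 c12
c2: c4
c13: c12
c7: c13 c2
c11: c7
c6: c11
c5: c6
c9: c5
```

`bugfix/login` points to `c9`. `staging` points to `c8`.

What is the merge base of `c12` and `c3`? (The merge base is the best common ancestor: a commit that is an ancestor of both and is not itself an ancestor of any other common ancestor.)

Ancestors of c12: {c10, c12, c8}.
Ancestors of c3: {c1, c14, c15, c3, c8}.
Common ancestors: {c8}.
The only common ancestor is c8, so it is the merge base.

c8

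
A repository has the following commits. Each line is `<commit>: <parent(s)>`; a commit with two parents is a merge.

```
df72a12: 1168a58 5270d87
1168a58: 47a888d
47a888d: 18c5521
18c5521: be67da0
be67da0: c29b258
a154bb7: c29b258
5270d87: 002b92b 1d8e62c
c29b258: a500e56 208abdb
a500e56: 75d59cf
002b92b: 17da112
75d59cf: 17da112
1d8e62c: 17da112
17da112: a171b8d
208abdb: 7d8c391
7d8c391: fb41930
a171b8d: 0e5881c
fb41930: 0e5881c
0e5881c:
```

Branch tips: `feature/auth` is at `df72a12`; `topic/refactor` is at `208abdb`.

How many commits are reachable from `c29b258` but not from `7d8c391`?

6

Reachable from c29b258: {0e5881c, 17da112, 208abdb, 75d59cf, 7d8c391, a171b8d, a500e56, c29b258, fb41930}.
Reachable from 7d8c391: {0e5881c, 7d8c391, fb41930}.
In c29b258's history but not 7d8c391's: {17da112, 208abdb, 75d59cf, a171b8d, a500e56, c29b258} — 6 commits.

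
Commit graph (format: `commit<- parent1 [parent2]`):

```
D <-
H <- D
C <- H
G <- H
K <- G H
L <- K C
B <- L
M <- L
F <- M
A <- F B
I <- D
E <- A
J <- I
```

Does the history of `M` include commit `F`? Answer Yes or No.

Ancestors of M: {C, D, G, H, K, L, M}.
F is not in that set, so it is not an ancestor of M.

No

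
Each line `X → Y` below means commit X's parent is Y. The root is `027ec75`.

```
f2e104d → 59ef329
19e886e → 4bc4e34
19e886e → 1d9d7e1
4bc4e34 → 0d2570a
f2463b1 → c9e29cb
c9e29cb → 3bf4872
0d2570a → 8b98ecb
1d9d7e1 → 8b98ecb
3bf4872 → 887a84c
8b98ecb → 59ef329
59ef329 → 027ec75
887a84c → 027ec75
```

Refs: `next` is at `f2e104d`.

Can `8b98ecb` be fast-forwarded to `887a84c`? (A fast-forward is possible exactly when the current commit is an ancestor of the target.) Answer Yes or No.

No

A fast-forward from 8b98ecb to 887a84c is possible iff 8b98ecb is an ancestor of 887a84c.
Ancestors of 887a84c: {027ec75, 887a84c}.
8b98ecb is not among them, so fast-forward is not possible.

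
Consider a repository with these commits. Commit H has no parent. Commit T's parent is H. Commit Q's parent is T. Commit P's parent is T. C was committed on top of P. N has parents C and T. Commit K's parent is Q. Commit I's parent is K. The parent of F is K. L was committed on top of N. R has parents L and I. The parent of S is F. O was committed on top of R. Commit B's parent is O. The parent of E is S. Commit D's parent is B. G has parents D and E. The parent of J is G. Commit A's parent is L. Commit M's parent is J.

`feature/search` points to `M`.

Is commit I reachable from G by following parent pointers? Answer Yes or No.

Yes

Ancestors of G (commits reachable by following parents): {B, C, D, E, F, G, H, I, K, L, N, O, P, Q, R, S, T}.
I is in that set, so it is an ancestor of G.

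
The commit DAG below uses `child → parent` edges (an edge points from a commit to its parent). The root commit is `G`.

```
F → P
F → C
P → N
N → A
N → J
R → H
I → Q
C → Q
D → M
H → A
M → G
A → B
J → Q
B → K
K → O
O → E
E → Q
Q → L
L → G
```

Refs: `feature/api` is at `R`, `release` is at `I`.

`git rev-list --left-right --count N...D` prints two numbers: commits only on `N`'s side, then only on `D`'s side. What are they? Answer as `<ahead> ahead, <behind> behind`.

Reachable from N: {A, B, E, G, J, K, L, N, O, Q}.
Reachable from D: {D, G, M}.
Only in N's history (ahead): {A, B, E, J, K, L, N, O, Q} — 9.
Only in D's history (behind): {D, M} — 2.

9 ahead, 2 behind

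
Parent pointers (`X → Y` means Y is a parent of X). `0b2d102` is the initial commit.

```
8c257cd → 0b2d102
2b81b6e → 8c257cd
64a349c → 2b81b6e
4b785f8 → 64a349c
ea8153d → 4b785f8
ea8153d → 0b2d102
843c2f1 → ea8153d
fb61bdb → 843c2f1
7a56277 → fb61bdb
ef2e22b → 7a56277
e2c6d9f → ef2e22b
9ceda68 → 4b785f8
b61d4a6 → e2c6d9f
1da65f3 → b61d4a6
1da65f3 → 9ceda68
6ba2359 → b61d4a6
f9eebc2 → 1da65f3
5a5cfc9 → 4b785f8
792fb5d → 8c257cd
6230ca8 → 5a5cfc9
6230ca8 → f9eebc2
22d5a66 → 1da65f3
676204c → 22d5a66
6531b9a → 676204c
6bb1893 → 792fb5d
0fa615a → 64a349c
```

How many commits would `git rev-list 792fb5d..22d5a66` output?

Reachable from 22d5a66: {0b2d102, 1da65f3, 22d5a66, 2b81b6e, 4b785f8, 64a349c, 7a56277, 843c2f1, 8c257cd, 9ceda68, b61d4a6, e2c6d9f, ea8153d, ef2e22b, fb61bdb}.
Reachable from 792fb5d: {0b2d102, 792fb5d, 8c257cd}.
In 22d5a66's history but not 792fb5d's: {1da65f3, 22d5a66, 2b81b6e, 4b785f8, 64a349c, 7a56277, 843c2f1, 9ceda68, b61d4a6, e2c6d9f, ea8153d, ef2e22b, fb61bdb} — 13 commits.

13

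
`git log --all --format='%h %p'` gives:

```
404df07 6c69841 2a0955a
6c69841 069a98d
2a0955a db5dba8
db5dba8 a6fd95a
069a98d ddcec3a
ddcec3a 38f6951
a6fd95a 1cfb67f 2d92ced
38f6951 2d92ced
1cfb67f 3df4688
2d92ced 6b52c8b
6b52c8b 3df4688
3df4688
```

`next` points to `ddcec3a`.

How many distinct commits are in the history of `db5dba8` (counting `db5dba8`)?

Walking parent pointers from db5dba8: reachable set = {1cfb67f, 2d92ced, 3df4688, 6b52c8b, a6fd95a, db5dba8}.
That is 6 commits.

6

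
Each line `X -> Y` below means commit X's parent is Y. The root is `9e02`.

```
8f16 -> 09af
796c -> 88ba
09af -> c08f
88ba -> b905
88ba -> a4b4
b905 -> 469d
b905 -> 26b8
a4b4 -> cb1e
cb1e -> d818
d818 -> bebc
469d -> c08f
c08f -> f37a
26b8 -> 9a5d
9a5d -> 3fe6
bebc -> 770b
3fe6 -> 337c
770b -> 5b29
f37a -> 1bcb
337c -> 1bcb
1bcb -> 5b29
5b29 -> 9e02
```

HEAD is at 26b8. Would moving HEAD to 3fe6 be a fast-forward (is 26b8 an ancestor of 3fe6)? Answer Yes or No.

A fast-forward from 26b8 to 3fe6 is possible iff 26b8 is an ancestor of 3fe6.
Ancestors of 3fe6: {1bcb, 337c, 3fe6, 5b29, 9e02}.
26b8 is not among them, so fast-forward is not possible.

No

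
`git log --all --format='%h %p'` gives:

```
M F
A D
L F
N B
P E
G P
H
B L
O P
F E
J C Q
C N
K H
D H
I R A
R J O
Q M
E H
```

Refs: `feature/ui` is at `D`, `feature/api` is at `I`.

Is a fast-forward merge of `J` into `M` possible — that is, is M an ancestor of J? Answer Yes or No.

A fast-forward from M to J is possible iff M is an ancestor of J.
Ancestors of J: {B, C, E, F, H, J, L, M, N, Q}.
M is among them, so fast-forward is possible.

Yes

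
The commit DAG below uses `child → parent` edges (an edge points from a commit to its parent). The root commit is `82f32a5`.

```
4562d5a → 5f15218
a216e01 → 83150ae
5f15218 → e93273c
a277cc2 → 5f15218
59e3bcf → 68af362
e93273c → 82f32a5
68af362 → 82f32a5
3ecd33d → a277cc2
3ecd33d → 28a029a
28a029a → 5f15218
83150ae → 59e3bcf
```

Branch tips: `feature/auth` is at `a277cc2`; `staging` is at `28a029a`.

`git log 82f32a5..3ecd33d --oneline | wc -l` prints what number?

5

Reachable from 3ecd33d: {28a029a, 3ecd33d, 5f15218, 82f32a5, a277cc2, e93273c}.
Reachable from 82f32a5: {82f32a5}.
In 3ecd33d's history but not 82f32a5's: {28a029a, 3ecd33d, 5f15218, a277cc2, e93273c} — 5 commits.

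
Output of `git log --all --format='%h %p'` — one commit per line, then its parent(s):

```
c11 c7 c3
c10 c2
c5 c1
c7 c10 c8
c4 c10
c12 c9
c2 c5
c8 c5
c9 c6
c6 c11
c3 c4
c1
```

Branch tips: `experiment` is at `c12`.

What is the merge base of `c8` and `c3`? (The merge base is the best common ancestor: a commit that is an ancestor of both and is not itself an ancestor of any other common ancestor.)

Ancestors of c8: {c1, c5, c8}.
Ancestors of c3: {c1, c10, c2, c3, c4, c5}.
Common ancestors: {c1, c5}.
Among these, c5 is not an ancestor of any other common ancestor — it is the merge base.

c5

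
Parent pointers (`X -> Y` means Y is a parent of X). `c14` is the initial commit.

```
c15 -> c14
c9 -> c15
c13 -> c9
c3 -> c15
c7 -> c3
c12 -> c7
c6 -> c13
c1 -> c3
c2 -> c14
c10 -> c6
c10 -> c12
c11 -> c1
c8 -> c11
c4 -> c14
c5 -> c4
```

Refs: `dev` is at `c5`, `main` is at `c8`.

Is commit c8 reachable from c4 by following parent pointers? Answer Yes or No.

Ancestors of c4: {c14, c4}.
c8 is not in that set, so it is not an ancestor of c4.

No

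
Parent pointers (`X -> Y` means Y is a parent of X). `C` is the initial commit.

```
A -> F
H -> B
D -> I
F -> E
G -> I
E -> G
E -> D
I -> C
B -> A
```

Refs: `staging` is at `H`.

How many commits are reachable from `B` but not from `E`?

Reachable from B: {A, B, C, D, E, F, G, I}.
Reachable from E: {C, D, E, G, I}.
In B's history but not E's: {A, B, F} — 3 commits.

3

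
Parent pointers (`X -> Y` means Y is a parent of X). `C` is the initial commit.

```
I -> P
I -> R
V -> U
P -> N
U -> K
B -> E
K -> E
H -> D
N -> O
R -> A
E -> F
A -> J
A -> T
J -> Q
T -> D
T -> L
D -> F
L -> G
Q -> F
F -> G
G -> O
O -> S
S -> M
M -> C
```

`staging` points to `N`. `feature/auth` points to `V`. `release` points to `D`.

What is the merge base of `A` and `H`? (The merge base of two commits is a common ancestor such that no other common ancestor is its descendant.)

D

Ancestors of A: {A, C, D, F, G, J, L, M, O, Q, S, T}.
Ancestors of H: {C, D, F, G, H, M, O, S}.
Common ancestors: {C, D, F, G, M, O, S}.
Among these, D is not an ancestor of any other common ancestor — it is the merge base.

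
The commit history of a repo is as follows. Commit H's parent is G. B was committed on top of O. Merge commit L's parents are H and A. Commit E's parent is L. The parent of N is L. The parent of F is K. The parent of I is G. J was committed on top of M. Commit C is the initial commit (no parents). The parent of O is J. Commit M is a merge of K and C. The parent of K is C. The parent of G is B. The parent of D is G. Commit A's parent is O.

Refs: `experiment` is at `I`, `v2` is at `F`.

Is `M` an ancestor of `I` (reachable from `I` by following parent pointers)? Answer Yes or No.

Yes

Ancestors of I (commits reachable by following parents): {B, C, G, I, J, K, M, O}.
M is in that set, so it is an ancestor of I.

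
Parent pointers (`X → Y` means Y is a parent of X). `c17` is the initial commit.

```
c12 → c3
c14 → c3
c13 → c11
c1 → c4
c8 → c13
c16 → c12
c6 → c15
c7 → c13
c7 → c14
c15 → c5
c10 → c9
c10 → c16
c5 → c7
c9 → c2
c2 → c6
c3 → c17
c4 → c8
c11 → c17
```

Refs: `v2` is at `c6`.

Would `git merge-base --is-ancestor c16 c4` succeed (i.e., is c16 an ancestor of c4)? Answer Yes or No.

Ancestors of c4: {c11, c13, c17, c4, c8}.
c16 is not in that set, so it is not an ancestor of c4.

No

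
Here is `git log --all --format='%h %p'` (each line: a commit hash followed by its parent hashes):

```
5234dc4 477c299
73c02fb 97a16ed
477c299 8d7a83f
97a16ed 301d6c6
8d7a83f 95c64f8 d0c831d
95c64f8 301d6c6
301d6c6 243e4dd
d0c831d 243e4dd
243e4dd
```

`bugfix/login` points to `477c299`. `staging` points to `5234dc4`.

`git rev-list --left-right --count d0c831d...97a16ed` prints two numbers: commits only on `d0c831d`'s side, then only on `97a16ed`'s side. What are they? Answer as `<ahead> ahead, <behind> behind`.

1 ahead, 2 behind

Reachable from d0c831d: {243e4dd, d0c831d}.
Reachable from 97a16ed: {243e4dd, 301d6c6, 97a16ed}.
Only in d0c831d's history (ahead): {d0c831d} — 1.
Only in 97a16ed's history (behind): {301d6c6, 97a16ed} — 2.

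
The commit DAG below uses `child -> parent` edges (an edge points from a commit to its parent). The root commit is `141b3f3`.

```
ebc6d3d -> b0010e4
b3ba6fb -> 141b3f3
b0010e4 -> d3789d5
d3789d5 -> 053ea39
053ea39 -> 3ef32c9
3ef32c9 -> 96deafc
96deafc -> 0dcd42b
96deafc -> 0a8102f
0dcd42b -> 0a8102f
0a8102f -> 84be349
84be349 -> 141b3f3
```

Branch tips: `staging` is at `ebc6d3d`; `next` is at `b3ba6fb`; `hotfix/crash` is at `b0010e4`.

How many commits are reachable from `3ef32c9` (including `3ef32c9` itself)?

Walking parent pointers from 3ef32c9: reachable set = {0a8102f, 0dcd42b, 141b3f3, 3ef32c9, 84be349, 96deafc}.
That is 6 commits.

6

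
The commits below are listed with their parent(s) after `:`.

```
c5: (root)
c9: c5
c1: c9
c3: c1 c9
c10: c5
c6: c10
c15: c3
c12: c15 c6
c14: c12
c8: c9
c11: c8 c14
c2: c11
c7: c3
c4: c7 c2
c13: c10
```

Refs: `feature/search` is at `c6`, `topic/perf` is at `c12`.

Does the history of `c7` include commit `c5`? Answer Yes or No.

Ancestors of c7 (commits reachable by following parents): {c1, c3, c5, c7, c9}.
c5 is in that set, so it is an ancestor of c7.

Yes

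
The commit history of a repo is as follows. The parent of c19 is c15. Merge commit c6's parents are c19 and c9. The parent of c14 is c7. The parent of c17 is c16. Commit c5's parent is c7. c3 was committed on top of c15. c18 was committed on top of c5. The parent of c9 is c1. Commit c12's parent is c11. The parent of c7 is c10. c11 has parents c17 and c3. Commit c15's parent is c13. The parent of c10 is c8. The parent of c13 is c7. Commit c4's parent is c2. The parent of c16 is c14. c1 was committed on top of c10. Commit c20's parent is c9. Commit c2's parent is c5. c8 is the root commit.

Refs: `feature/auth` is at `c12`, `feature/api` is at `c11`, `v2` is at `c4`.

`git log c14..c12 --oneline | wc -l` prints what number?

Reachable from c12: {c10, c11, c12, c13, c14, c15, c16, c17, c3, c7, c8}.
Reachable from c14: {c10, c14, c7, c8}.
In c12's history but not c14's: {c11, c12, c13, c15, c16, c17, c3} — 7 commits.

7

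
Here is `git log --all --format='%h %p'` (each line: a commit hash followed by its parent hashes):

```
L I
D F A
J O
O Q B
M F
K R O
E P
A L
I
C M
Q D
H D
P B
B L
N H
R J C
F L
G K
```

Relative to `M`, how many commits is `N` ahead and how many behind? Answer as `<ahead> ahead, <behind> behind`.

Reachable from N: {A, D, F, H, I, L, N}.
Reachable from M: {F, I, L, M}.
Only in N's history (ahead): {A, D, H, N} — 4.
Only in M's history (behind): {M} — 1.

4 ahead, 1 behind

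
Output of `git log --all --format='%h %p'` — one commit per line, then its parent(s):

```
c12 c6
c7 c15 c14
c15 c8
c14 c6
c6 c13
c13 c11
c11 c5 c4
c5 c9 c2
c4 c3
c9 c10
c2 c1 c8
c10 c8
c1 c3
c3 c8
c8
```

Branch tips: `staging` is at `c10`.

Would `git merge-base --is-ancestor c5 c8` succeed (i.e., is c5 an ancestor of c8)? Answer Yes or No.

Ancestors of c8: {c8}.
c5 is not in that set, so it is not an ancestor of c8.

No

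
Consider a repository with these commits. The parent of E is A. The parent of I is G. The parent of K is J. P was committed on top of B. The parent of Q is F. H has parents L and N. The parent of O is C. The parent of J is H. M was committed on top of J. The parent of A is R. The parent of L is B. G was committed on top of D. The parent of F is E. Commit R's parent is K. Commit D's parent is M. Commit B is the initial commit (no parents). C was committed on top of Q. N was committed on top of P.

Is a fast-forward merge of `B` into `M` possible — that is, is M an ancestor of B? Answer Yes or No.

A fast-forward from M to B is possible iff M is an ancestor of B.
Ancestors of B: {B}.
M is not among them, so fast-forward is not possible.

No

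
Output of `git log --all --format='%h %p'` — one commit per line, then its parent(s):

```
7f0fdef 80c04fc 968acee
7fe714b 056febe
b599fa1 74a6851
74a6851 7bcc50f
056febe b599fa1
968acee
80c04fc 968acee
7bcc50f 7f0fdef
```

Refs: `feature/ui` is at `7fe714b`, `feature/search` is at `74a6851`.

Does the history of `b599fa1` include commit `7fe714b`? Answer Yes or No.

No

Ancestors of b599fa1: {74a6851, 7bcc50f, 7f0fdef, 80c04fc, 968acee, b599fa1}.
7fe714b is not in that set, so it is not an ancestor of b599fa1.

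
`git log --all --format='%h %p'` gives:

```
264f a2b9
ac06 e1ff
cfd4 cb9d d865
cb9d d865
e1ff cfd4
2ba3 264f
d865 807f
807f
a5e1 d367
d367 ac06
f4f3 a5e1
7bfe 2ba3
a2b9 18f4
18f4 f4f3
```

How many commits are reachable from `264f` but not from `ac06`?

Reachable from 264f: {18f4, 264f, 807f, a2b9, a5e1, ac06, cb9d, cfd4, d367, d865, e1ff, f4f3}.
Reachable from ac06: {807f, ac06, cb9d, cfd4, d865, e1ff}.
In 264f's history but not ac06's: {18f4, 264f, a2b9, a5e1, d367, f4f3} — 6 commits.

6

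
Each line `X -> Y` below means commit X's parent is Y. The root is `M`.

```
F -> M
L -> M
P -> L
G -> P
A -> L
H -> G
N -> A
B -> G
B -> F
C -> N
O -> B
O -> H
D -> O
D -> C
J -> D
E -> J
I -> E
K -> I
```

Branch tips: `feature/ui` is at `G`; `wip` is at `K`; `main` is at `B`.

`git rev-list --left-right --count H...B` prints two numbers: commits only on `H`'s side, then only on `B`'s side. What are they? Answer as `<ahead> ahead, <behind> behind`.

Reachable from H: {G, H, L, M, P}.
Reachable from B: {B, F, G, L, M, P}.
Only in H's history (ahead): {H} — 1.
Only in B's history (behind): {B, F} — 2.

1 ahead, 2 behind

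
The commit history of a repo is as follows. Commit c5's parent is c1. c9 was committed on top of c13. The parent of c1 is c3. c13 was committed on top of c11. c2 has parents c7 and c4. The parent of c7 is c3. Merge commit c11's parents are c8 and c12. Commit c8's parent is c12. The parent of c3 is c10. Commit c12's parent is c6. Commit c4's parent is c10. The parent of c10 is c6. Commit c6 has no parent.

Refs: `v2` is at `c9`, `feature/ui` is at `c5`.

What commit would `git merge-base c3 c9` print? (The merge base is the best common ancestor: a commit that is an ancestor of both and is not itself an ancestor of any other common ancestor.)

Ancestors of c3: {c10, c3, c6}.
Ancestors of c9: {c11, c12, c13, c6, c8, c9}.
Common ancestors: {c6}.
The only common ancestor is c6, so it is the merge base.

c6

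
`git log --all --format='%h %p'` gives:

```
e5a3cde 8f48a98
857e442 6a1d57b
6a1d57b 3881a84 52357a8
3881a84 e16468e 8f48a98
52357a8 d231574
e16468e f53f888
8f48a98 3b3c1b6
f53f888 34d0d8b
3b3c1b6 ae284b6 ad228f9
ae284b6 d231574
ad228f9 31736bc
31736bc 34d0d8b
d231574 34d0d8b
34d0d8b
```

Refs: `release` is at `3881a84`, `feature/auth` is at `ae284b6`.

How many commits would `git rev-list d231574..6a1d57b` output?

Reachable from 6a1d57b: {31736bc, 34d0d8b, 3881a84, 3b3c1b6, 52357a8, 6a1d57b, 8f48a98, ad228f9, ae284b6, d231574, e16468e, f53f888}.
Reachable from d231574: {34d0d8b, d231574}.
In 6a1d57b's history but not d231574's: {31736bc, 3881a84, 3b3c1b6, 52357a8, 6a1d57b, 8f48a98, ad228f9, ae284b6, e16468e, f53f888} — 10 commits.

10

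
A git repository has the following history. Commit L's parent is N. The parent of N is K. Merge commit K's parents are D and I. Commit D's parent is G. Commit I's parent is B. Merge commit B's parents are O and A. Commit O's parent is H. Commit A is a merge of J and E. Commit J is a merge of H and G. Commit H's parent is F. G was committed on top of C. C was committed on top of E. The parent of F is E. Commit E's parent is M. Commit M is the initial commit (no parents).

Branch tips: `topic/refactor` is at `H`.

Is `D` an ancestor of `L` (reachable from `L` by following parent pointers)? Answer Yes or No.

Yes

Ancestors of L (commits reachable by following parents): {A, B, C, D, E, F, G, H, I, J, K, L, M, N, O}.
D is in that set, so it is an ancestor of L.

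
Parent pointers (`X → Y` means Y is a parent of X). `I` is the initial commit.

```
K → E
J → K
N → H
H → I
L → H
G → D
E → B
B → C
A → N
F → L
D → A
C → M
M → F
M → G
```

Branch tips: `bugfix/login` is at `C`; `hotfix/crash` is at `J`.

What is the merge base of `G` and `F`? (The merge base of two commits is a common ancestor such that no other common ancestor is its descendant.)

H

Ancestors of G: {A, D, G, H, I, N}.
Ancestors of F: {F, H, I, L}.
Common ancestors: {H, I}.
Among these, H is not an ancestor of any other common ancestor — it is the merge base.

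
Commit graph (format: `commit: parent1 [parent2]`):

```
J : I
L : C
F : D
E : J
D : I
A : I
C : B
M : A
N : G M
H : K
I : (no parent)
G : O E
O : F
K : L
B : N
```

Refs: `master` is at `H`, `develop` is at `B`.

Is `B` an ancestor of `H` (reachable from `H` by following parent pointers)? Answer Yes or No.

Ancestors of H (commits reachable by following parents): {A, B, C, D, E, F, G, H, I, J, K, L, M, N, O}.
B is in that set, so it is an ancestor of H.

Yes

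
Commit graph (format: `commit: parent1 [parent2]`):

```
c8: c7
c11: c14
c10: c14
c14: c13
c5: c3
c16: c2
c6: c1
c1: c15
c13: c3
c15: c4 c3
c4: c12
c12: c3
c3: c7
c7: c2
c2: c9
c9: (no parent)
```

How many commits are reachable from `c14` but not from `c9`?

Reachable from c14: {c13, c14, c2, c3, c7, c9}.
Reachable from c9: {c9}.
In c14's history but not c9's: {c13, c14, c2, c3, c7} — 5 commits.

5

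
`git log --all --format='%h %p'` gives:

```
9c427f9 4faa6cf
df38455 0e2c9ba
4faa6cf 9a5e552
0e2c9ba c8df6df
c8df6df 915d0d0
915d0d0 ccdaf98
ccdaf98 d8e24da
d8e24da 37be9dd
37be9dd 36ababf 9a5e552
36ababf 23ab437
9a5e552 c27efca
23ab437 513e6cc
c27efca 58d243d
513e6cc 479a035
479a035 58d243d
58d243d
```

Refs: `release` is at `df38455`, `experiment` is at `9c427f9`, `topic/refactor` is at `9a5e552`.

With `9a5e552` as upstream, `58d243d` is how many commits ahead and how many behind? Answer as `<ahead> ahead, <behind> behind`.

Reachable from 58d243d: {58d243d}.
Reachable from 9a5e552: {58d243d, 9a5e552, c27efca}.
Only in 58d243d's history (ahead): {} — 0.
Only in 9a5e552's history (behind): {9a5e552, c27efca} — 2.

0 ahead, 2 behind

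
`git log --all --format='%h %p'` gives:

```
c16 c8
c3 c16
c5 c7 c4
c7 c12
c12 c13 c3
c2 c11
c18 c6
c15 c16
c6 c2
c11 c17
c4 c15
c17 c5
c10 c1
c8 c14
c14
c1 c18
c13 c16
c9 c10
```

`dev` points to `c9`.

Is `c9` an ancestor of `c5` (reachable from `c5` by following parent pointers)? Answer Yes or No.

No

Ancestors of c5: {c12, c13, c14, c15, c16, c3, c4, c5, c7, c8}.
c9 is not in that set, so it is not an ancestor of c5.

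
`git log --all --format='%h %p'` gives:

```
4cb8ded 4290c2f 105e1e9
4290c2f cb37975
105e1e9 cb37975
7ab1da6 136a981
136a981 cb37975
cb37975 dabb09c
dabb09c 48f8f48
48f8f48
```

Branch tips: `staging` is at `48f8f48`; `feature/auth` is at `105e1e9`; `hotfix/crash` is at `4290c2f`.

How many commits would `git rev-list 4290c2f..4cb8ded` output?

Reachable from 4cb8ded: {105e1e9, 4290c2f, 48f8f48, 4cb8ded, cb37975, dabb09c}.
Reachable from 4290c2f: {4290c2f, 48f8f48, cb37975, dabb09c}.
In 4cb8ded's history but not 4290c2f's: {105e1e9, 4cb8ded} — 2 commits.

2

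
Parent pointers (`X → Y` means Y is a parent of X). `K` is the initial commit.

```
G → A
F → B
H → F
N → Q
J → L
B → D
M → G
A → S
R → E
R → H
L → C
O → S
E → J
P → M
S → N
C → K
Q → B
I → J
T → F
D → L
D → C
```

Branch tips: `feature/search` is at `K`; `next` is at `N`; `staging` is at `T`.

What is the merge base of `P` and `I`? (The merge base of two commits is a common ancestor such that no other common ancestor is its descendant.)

Ancestors of P: {A, B, C, D, G, K, L, M, N, P, Q, S}.
Ancestors of I: {C, I, J, K, L}.
Common ancestors: {C, K, L}.
Among these, L is not an ancestor of any other common ancestor — it is the merge base.

L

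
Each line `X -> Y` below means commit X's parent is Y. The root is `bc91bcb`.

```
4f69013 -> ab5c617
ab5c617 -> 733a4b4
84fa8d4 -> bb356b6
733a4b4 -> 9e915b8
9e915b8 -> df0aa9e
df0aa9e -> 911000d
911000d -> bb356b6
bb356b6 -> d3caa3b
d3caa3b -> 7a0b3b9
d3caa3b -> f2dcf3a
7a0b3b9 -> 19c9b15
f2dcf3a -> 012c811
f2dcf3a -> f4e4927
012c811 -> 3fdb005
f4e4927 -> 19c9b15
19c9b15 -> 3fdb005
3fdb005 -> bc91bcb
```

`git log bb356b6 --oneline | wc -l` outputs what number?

9

Walking parent pointers from bb356b6: reachable set = {012c811, 19c9b15, 3fdb005, 7a0b3b9, bb356b6, bc91bcb, d3caa3b, f2dcf3a, f4e4927}.
That is 9 commits.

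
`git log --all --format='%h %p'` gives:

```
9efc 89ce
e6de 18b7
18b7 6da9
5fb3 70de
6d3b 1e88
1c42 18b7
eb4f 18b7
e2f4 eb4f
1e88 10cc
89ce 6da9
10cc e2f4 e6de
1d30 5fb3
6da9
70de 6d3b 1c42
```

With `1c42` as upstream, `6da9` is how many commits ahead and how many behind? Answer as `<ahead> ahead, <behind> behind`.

0 ahead, 2 behind

Reachable from 6da9: {6da9}.
Reachable from 1c42: {18b7, 1c42, 6da9}.
Only in 6da9's history (ahead): {} — 0.
Only in 1c42's history (behind): {18b7, 1c42} — 2.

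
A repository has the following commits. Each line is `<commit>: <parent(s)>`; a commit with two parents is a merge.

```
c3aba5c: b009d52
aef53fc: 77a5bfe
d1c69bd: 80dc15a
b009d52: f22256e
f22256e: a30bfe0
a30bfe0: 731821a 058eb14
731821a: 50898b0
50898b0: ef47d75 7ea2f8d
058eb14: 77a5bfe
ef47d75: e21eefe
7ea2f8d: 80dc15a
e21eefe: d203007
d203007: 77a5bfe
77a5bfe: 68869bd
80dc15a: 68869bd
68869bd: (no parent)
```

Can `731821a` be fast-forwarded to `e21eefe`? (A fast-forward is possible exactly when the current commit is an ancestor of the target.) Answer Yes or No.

No

A fast-forward from 731821a to e21eefe is possible iff 731821a is an ancestor of e21eefe.
Ancestors of e21eefe: {68869bd, 77a5bfe, d203007, e21eefe}.
731821a is not among them, so fast-forward is not possible.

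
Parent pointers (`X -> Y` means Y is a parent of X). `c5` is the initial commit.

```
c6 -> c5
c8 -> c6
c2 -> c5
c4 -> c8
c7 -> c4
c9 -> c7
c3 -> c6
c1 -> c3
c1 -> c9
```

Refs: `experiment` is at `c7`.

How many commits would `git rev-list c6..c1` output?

6

Reachable from c1: {c1, c3, c4, c5, c6, c7, c8, c9}.
Reachable from c6: {c5, c6}.
In c1's history but not c6's: {c1, c3, c4, c7, c8, c9} — 6 commits.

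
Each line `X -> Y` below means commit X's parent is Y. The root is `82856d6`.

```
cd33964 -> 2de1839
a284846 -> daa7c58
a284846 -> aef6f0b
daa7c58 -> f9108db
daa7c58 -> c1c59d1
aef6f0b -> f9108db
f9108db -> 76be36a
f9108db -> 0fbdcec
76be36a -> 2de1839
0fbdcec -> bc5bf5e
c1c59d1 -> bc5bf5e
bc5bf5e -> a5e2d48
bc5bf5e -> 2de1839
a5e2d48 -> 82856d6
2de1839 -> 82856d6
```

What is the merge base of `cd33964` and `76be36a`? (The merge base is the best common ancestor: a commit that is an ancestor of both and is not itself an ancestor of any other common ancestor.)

2de1839

Ancestors of cd33964: {2de1839, 82856d6, cd33964}.
Ancestors of 76be36a: {2de1839, 76be36a, 82856d6}.
Common ancestors: {2de1839, 82856d6}.
Among these, 2de1839 is not an ancestor of any other common ancestor — it is the merge base.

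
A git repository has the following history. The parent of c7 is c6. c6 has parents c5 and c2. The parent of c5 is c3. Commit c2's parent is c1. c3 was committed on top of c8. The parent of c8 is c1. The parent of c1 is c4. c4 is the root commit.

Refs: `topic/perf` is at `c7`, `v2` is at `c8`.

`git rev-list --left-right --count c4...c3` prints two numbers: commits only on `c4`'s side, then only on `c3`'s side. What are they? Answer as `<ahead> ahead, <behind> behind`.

0 ahead, 3 behind

Reachable from c4: {c4}.
Reachable from c3: {c1, c3, c4, c8}.
Only in c4's history (ahead): {} — 0.
Only in c3's history (behind): {c1, c3, c8} — 3.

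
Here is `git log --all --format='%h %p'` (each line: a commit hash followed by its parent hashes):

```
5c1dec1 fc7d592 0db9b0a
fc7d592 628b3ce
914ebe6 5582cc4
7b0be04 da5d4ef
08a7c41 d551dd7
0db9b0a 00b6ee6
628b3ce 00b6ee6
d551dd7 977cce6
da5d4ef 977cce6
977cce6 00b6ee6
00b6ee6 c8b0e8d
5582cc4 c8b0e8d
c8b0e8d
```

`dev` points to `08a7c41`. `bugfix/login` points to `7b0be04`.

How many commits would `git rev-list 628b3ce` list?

Walking parent pointers from 628b3ce: reachable set = {00b6ee6, 628b3ce, c8b0e8d}.
That is 3 commits.

3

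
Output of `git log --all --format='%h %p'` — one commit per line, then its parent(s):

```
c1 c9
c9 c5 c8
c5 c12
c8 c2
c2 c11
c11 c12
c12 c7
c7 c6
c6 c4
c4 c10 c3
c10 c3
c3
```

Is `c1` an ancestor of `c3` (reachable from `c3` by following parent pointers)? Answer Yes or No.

Ancestors of c3: {c3}.
c1 is not in that set, so it is not an ancestor of c3.

No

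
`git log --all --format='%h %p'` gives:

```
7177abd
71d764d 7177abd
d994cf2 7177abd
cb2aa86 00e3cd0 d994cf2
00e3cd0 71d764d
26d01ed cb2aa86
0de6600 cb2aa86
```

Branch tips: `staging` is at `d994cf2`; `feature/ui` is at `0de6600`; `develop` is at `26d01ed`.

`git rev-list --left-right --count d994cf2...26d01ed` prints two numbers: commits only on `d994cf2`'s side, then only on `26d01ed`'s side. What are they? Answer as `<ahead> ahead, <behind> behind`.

0 ahead, 4 behind

Reachable from d994cf2: {7177abd, d994cf2}.
Reachable from 26d01ed: {00e3cd0, 26d01ed, 7177abd, 71d764d, cb2aa86, d994cf2}.
Only in d994cf2's history (ahead): {} — 0.
Only in 26d01ed's history (behind): {00e3cd0, 26d01ed, 71d764d, cb2aa86} — 4.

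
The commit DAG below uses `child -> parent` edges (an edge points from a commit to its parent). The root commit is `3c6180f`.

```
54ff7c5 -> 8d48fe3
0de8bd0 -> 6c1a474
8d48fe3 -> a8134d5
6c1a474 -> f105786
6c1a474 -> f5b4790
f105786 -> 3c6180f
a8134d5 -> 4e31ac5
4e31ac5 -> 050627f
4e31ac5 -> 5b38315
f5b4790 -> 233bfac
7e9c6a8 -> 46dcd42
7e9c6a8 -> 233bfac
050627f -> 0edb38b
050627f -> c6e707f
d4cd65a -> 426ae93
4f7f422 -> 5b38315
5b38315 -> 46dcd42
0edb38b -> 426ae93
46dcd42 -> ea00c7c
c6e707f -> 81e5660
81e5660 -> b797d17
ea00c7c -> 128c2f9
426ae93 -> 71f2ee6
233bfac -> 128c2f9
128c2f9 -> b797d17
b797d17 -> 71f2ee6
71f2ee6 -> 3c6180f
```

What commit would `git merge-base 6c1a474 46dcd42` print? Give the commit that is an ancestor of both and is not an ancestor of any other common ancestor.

Ancestors of 6c1a474: {128c2f9, 233bfac, 3c6180f, 6c1a474, 71f2ee6, b797d17, f105786, f5b4790}.
Ancestors of 46dcd42: {128c2f9, 3c6180f, 46dcd42, 71f2ee6, b797d17, ea00c7c}.
Common ancestors: {128c2f9, 3c6180f, 71f2ee6, b797d17}.
Among these, 128c2f9 is not an ancestor of any other common ancestor — it is the merge base.

128c2f9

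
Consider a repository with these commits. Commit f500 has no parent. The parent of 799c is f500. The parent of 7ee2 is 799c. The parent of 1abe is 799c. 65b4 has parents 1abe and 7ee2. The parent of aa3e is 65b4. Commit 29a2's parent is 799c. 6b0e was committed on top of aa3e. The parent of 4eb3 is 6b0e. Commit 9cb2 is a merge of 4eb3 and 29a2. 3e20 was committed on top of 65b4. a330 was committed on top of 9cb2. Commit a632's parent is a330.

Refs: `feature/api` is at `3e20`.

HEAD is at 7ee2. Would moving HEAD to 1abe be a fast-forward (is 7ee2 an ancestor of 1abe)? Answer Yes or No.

No

A fast-forward from 7ee2 to 1abe is possible iff 7ee2 is an ancestor of 1abe.
Ancestors of 1abe: {1abe, 799c, f500}.
7ee2 is not among them, so fast-forward is not possible.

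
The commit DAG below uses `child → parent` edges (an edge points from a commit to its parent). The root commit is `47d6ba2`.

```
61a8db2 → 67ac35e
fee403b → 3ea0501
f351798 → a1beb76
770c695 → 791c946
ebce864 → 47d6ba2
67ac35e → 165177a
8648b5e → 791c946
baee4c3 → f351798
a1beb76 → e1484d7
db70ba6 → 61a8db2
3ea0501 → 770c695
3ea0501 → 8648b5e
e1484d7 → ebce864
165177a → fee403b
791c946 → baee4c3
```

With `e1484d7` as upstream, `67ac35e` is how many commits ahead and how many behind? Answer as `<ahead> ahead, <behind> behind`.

10 ahead, 0 behind

Reachable from 67ac35e: {165177a, 3ea0501, 47d6ba2, 67ac35e, 770c695, 791c946, 8648b5e, a1beb76, baee4c3, e1484d7, ebce864, f351798, fee403b}.
Reachable from e1484d7: {47d6ba2, e1484d7, ebce864}.
Only in 67ac35e's history (ahead): {165177a, 3ea0501, 67ac35e, 770c695, 791c946, 8648b5e, a1beb76, baee4c3, f351798, fee403b} — 10.
Only in e1484d7's history (behind): {} — 0.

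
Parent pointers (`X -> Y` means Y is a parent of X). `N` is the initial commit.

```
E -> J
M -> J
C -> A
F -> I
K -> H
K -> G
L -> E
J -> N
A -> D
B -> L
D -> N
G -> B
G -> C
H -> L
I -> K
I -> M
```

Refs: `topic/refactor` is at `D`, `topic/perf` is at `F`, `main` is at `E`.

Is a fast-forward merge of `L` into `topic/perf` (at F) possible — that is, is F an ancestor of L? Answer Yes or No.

No

A fast-forward from F to L is possible iff F is an ancestor of L.
Ancestors of L: {E, J, L, N}.
F is not among them, so fast-forward is not possible.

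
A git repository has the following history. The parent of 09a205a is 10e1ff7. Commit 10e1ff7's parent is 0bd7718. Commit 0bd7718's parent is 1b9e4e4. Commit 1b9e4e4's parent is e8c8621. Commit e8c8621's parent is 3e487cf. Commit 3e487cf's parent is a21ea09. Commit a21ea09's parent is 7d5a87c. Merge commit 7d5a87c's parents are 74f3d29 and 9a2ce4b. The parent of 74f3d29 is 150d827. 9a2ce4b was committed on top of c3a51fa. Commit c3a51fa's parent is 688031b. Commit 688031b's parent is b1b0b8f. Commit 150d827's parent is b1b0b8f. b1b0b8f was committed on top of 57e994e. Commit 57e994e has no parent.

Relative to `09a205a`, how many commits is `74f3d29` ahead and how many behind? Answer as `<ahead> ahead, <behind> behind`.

Reachable from 74f3d29: {150d827, 57e994e, 74f3d29, b1b0b8f}.
Reachable from 09a205a: {09a205a, 0bd7718, 10e1ff7, 150d827, 1b9e4e4, 3e487cf, 57e994e, 688031b, 74f3d29, 7d5a87c, 9a2ce4b, a21ea09, b1b0b8f, c3a51fa, e8c8621}.
Only in 74f3d29's history (ahead): {} — 0.
Only in 09a205a's history (behind): {09a205a, 0bd7718, 10e1ff7, 1b9e4e4, 3e487cf, 688031b, 7d5a87c, 9a2ce4b, a21ea09, c3a51fa, e8c8621} — 11.

0 ahead, 11 behind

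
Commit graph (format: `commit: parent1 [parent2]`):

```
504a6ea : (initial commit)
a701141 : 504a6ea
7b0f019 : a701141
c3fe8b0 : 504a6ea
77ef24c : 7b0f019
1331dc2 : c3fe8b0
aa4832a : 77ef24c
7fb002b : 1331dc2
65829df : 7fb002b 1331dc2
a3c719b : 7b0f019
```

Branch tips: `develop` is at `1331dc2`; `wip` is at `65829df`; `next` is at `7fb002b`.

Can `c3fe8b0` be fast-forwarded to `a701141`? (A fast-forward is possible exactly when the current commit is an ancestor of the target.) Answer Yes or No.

No

A fast-forward from c3fe8b0 to a701141 is possible iff c3fe8b0 is an ancestor of a701141.
Ancestors of a701141: {504a6ea, a701141}.
c3fe8b0 is not among them, so fast-forward is not possible.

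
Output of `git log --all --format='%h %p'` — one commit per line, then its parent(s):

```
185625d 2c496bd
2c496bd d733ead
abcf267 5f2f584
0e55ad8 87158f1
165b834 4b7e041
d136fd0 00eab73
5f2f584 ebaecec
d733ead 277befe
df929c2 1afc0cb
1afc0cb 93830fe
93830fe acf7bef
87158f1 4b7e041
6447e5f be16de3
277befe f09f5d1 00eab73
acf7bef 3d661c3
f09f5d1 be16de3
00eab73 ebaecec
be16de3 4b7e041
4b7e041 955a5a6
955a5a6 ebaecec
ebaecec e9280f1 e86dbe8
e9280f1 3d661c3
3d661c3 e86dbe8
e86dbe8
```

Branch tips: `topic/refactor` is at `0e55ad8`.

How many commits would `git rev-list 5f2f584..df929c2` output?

Reachable from df929c2: {1afc0cb, 3d661c3, 93830fe, acf7bef, df929c2, e86dbe8}.
Reachable from 5f2f584: {3d661c3, 5f2f584, e86dbe8, e9280f1, ebaecec}.
In df929c2's history but not 5f2f584's: {1afc0cb, 93830fe, acf7bef, df929c2} — 4 commits.

4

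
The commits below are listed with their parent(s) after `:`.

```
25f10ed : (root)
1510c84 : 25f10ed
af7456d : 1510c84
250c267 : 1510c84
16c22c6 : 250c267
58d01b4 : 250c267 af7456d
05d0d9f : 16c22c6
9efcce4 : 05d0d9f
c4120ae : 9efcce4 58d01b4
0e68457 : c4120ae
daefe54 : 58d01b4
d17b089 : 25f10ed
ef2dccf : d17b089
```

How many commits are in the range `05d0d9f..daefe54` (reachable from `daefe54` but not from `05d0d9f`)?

Reachable from daefe54: {1510c84, 250c267, 25f10ed, 58d01b4, af7456d, daefe54}.
Reachable from 05d0d9f: {05d0d9f, 1510c84, 16c22c6, 250c267, 25f10ed}.
In daefe54's history but not 05d0d9f's: {58d01b4, af7456d, daefe54} — 3 commits.

3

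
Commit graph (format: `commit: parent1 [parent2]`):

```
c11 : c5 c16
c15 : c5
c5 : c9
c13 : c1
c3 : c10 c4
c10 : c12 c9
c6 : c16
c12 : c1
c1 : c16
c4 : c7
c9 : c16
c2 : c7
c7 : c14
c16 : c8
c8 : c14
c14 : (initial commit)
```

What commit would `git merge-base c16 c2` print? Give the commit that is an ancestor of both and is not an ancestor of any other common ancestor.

Ancestors of c16: {c14, c16, c8}.
Ancestors of c2: {c14, c2, c7}.
Common ancestors: {c14}.
The only common ancestor is c14, so it is the merge base.

c14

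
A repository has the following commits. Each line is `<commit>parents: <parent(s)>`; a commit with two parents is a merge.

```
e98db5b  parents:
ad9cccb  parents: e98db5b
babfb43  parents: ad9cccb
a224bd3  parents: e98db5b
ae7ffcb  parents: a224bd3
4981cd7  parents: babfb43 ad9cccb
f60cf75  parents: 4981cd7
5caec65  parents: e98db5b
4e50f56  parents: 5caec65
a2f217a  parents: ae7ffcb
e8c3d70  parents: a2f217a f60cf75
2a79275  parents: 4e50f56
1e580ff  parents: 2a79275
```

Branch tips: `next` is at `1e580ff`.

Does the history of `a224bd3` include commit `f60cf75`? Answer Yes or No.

No

Ancestors of a224bd3: {a224bd3, e98db5b}.
f60cf75 is not in that set, so it is not an ancestor of a224bd3.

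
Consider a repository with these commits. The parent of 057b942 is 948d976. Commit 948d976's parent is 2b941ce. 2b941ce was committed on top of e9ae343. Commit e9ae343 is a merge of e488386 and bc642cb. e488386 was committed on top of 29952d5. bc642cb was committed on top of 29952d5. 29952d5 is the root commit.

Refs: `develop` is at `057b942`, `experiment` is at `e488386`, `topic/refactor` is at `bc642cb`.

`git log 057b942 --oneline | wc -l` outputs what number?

7

Walking parent pointers from 057b942: reachable set = {057b942, 29952d5, 2b941ce, 948d976, bc642cb, e488386, e9ae343}.
That is 7 commits.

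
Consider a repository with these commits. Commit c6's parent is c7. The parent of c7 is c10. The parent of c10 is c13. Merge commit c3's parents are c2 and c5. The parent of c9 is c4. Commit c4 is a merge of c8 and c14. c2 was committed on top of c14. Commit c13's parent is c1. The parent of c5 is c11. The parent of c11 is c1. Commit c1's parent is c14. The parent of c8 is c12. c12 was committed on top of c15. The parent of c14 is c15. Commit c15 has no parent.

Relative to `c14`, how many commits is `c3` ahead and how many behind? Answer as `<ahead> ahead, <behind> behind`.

Reachable from c3: {c1, c11, c14, c15, c2, c3, c5}.
Reachable from c14: {c14, c15}.
Only in c3's history (ahead): {c1, c11, c2, c3, c5} — 5.
Only in c14's history (behind): {} — 0.

5 ahead, 0 behind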